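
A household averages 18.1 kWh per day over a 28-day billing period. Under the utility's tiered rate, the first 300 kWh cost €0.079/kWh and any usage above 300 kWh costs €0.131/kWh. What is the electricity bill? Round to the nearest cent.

Usage = 18.1 kWh/day × 28 days = 506.8 kWh
First 300 kWh × €0.079 = €23.70
Remaining 206.8 kWh × €0.131 = €27.09
Total = €50.79

€50.79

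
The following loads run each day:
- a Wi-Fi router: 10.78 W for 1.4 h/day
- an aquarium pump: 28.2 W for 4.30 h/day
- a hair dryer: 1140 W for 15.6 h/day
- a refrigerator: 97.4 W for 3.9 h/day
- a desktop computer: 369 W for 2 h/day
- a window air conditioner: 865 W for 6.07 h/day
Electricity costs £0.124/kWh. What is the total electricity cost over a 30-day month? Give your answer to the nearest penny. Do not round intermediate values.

Wi-Fi router: 10.78 W × 1.4 h × 30 d = 453 Wh = 0.4528 kWh
aquarium pump: 28.2 W × 4.30 h × 30 d = 3,638 Wh = 3.638 kWh
hair dryer: 1140 W × 15.6 h × 30 d = 533,520 Wh = 533.5 kWh
refrigerator: 97.4 W × 3.9 h × 30 d = 11,396 Wh = 11.4 kWh
desktop computer: 369 W × 2 h × 30 d = 22,140 Wh = 22.14 kWh
window air conditioner: 865 W × 6.07 h × 30 d = 157,516 Wh = 157.5 kWh
Total energy = 0.4528 + 3.638 + 533.5 + 11.4 + 22.14 + 157.5 = 728.7 kWh
Cost = 728.7 kWh × £0.124 = £90.35

£90.35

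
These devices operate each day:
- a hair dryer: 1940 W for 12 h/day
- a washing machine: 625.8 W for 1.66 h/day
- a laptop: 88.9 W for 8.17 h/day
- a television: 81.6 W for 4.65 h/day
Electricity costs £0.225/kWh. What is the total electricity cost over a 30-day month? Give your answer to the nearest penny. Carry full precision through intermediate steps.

£171.62

hair dryer: 1940 W × 12 h × 30 d = 698,400 Wh = 698.4 kWh
washing machine: 625.8 W × 1.66 h × 30 d = 31,165 Wh = 31.16 kWh
laptop: 88.9 W × 8.17 h × 30 d = 21,789 Wh = 21.79 kWh
television: 81.6 W × 4.65 h × 30 d = 11,383 Wh = 11.38 kWh
Total energy = 698.4 + 31.16 + 21.79 + 11.38 = 762.7 kWh
Cost = 762.7 kWh × £0.225 = £171.62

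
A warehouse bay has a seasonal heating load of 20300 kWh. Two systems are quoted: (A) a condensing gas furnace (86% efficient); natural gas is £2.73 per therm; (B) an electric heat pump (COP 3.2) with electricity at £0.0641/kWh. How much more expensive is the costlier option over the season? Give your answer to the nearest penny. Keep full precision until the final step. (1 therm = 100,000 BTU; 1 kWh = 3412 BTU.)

Heat load = 20300 kWh × 3412 = 69,263,600 BTU
Gas: input = 69,263,600 / 0.86 = 80,539,070 BTU = 805.4 therm → 805.4 × £2.73 = £2,198.72
Heat pump: 69,263,600 BTU / 3412 = 20,300 kWh heat; / 3.2 = 6,344 kWh in → × £0.0641 = £406.63
Difference = |£2,198.72 − £406.63| = £1,792.08

£1792.08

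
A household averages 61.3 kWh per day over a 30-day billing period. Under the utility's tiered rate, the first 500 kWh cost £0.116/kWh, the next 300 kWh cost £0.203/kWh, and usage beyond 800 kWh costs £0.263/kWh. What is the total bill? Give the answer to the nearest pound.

Usage = 61.3 kWh/day × 30 days = 1839 kWh
First 500 kWh × £0.116 = £58.00
Next 300 kWh × £0.203 = £60.90
Remaining 1039 kWh × £0.263 = £273.26
Total = £392.16 ≈ £392

£392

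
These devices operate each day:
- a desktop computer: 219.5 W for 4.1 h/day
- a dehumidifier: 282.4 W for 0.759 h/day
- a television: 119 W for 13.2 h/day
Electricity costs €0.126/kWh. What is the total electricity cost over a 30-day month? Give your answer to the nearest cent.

desktop computer: 219.5 W × 4.1 h × 30 d = 26,998 Wh = 27 kWh
dehumidifier: 282.4 W × 0.759 h × 30 d = 6,430 Wh = 6.43 kWh
television: 119 W × 13.2 h × 30 d = 47,124 Wh = 47.12 kWh
Total energy = 27 + 6.43 + 47.12 = 80.55 kWh
Cost = 80.55 kWh × €0.126 = €10.15

€10.15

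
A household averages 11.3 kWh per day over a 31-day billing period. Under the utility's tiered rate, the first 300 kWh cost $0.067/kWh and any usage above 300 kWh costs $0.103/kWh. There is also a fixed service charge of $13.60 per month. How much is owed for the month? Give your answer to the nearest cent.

Usage = 11.3 kWh/day × 31 days = 350.3 kWh
First 300 kWh × $0.067 = $20.10
Remaining 50.3 kWh × $0.103 = $5.18
Energy charge = $25.28; + service $13.60 = $38.88

$38.88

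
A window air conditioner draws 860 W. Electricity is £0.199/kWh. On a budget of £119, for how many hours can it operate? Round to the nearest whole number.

Energy budget = £119 / £0.199 per kWh = 598 kWh = 597,990 Wh
Runtime = 597,990 Wh / 860 W = 695.3 h

695 h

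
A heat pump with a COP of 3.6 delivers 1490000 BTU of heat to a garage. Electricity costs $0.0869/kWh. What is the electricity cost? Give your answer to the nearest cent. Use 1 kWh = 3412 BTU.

Heat delivered = 1,490,000 BTU / 3412 = 436.7 kWh
Electrical input = 436.7 kWh / 3.6 = 121.3 kWh
Cost = 121.3 × $0.0869/kWh = $10.54

$10.54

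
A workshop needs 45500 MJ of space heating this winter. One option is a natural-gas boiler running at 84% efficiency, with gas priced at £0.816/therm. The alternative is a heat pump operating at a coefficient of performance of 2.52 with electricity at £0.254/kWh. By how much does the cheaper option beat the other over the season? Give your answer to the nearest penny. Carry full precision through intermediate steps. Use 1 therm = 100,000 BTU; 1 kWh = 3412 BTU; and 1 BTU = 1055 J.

Heat load = 45500 MJ = 45,500,000,000 J / 1055 = 43,127,962 BTU
Gas: input = 43,127,962 / 0.84 = 51,342,812 BTU = 513.4 therm → 513.4 × £0.816 = £418.96
Heat pump: 43,127,962 BTU / 3412 = 12,640 kWh heat; / 2.52 = 5,016 kWh in → × £0.254 = £1,274.04
Difference = |£418.96 − £1,274.04| = £855.08

£855.08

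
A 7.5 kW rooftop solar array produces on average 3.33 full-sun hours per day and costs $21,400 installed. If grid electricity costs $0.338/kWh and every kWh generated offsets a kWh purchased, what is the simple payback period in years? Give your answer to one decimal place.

6.9 years

Daily generation = 7.5 kW × 3.33 h = 24.98 kWh
Annual generation = 24.98 × 365 = 9115.9 kWh
Annual savings = 9115.9 × $0.338 = $3,081.17
Payback = $21,400 / $3,081.17 = 6.95 years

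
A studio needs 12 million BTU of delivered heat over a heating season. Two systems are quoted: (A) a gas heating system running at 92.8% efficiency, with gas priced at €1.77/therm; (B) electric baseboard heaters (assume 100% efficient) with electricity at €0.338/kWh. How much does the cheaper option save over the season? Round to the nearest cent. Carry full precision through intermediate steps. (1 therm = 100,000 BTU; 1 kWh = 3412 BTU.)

Heat load = 12 × 10⁶ BTU = 12,000,000 BTU
Gas: input = 12,000,000 / 0.928 = 12,931,034 BTU = 129.3 therm → 129.3 × €1.77 = €228.88
Electric: 12,000,000 BTU / 3412 = 3,517 kWh → × €0.338 = €1,188.75
Difference = |€228.88 − €1,188.75| = €959.87

€959.87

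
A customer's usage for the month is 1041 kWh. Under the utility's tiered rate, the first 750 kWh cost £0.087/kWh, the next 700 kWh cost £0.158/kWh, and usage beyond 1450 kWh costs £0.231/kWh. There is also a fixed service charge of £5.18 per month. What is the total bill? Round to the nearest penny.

First 750 kWh × £0.087 = £65.25
Next 291 kWh × £0.158 = £45.98
Remaining tier: 0 kWh (not reached)
Energy charge = £111.23; + service £5.18 = £116.41

£116.41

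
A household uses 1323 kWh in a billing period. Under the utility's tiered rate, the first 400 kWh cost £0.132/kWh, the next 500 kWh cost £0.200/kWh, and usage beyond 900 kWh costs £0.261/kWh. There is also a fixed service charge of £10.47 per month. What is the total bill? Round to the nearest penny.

£273.67

First 400 kWh × £0.132 = £52.80
Next 500 kWh × £0.200 = £100.00
Remaining 423 kWh × £0.261 = £110.40
Energy charge = £263.20; + service £10.47 = £273.67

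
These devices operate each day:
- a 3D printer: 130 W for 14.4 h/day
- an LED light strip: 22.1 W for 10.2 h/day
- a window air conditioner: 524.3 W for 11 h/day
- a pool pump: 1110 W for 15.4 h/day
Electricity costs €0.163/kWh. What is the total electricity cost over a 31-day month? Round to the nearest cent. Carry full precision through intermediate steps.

3D printer: 130 W × 14.4 h × 31 d = 58,032 Wh = 58.03 kWh
LED light strip: 22.1 W × 10.2 h × 31 d = 6,988 Wh = 6.988 kWh
window air conditioner: 524.3 W × 11 h × 31 d = 178,786 Wh = 178.8 kWh
pool pump: 1110 W × 15.4 h × 31 d = 529,914 Wh = 529.9 kWh
Total energy = 58.03 + 6.988 + 178.8 + 529.9 = 773.7 kWh
Cost = 773.7 kWh × €0.163 = €126.12

€126.12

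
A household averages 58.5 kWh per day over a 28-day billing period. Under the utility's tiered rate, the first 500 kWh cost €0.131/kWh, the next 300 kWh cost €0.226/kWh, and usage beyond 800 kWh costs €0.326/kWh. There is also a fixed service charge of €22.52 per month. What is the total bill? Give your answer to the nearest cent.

€429.01

Usage = 58.5 kWh/day × 28 days = 1638 kWh
First 500 kWh × €0.131 = €65.50
Next 300 kWh × €0.226 = €67.80
Remaining 838 kWh × €0.326 = €273.19
Energy charge = €406.49; + service €22.52 = €429.01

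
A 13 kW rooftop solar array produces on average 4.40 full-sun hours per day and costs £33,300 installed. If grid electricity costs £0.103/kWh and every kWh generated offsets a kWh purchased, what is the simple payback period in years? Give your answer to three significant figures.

15.5 years

Daily generation = 13 kW × 4.40 h = 57.2 kWh
Annual generation = 57.2 × 365 = 20878 kWh
Annual savings = 20878 × £0.103 = £2,150.43
Payback = £33,300 / £2,150.43 = 15.5 years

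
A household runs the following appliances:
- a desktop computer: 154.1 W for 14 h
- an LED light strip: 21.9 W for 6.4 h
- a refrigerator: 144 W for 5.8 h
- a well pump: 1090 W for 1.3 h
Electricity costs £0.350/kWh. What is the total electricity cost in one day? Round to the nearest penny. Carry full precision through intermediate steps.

desktop computer: 154.1 W × 14 h = 2,157 Wh = 2.157 kWh
LED light strip: 21.9 W × 6.4 h = 140 Wh = 0.1402 kWh
refrigerator: 144 W × 5.8 h = 835 Wh = 0.8352 kWh
well pump: 1090 W × 1.3 h = 1,417 Wh = 1.417 kWh
Total energy = 2.157 + 0.1402 + 0.8352 + 1.417 = 4.55 kWh
Cost = 4.55 kWh × £0.350 = £1.59

£1.59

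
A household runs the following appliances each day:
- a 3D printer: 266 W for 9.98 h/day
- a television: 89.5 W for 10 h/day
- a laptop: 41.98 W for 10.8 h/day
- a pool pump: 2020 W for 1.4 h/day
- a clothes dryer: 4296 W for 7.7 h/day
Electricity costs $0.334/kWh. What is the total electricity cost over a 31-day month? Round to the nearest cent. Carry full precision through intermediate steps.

3D printer: 266 W × 9.98 h × 31 d = 82,295 Wh = 82.3 kWh
television: 89.5 W × 10 h × 31 d = 27,745 Wh = 27.75 kWh
laptop: 41.98 W × 10.8 h × 31 d = 14,055 Wh = 14.05 kWh
pool pump: 2020 W × 1.4 h × 31 d = 87,668 Wh = 87.67 kWh
clothes dryer: 4296 W × 7.7 h × 31 d = 1,025,455 Wh = 1,025 kWh
Total energy = 82.3 + 27.75 + 14.05 + 87.67 + 1,025 = 1,237 kWh
Cost = 1,237 kWh × $0.334 = $413.23

$413.23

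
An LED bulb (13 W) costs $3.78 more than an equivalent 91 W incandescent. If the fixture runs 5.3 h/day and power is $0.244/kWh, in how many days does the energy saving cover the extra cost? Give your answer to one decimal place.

37.5 days

Power saved = 91 − 13 = 78 W
Daily energy saved = 78 W × 5.3 h = 413.4 Wh = 0.4134 kWh
Daily savings = 0.4134 × $0.244 = $0.1009
Payback = $3.78 / $0.1009 per day = 37.47 days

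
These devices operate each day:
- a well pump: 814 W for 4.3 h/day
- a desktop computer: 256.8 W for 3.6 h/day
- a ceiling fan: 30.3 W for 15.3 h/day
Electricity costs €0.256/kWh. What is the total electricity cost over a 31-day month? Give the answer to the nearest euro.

well pump: 814 W × 4.3 h × 31 d = 108,506 Wh = 108.5 kWh
desktop computer: 256.8 W × 3.6 h × 31 d = 28,659 Wh = 28.66 kWh
ceiling fan: 30.3 W × 15.3 h × 31 d = 14,371 Wh = 14.37 kWh
Total energy = 108.5 + 28.66 + 14.37 = 151.5 kWh
Cost = 151.5 kWh × €0.256 = €38.79 ≈ €39

€39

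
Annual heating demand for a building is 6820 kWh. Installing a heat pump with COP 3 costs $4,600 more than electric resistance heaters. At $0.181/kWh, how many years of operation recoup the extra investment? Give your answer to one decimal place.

5.6 years

Resistance: 6820 kWh × $0.181 = $1,234.42/yr
Heat pump: 6820 / 3 = 2273 kWh in → × $0.181 = $411.47/yr
Annual savings = $822.95
Payback = $4,600 / $822.95 = 5.59 years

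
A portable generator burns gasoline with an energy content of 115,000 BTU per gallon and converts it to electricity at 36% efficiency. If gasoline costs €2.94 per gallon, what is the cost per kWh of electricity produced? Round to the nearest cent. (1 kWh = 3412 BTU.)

Electrical output per gallon = 115,000 BTU × 0.36 / 3412 BTU/kWh = 12.13 kWh
Cost per kWh = €2.94 / 12.13 kWh = €0.242

€0.24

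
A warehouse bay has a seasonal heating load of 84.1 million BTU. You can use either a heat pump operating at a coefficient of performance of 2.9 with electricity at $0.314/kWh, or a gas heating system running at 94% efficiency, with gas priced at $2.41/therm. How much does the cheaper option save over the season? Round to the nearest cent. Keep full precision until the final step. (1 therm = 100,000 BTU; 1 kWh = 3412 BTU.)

Heat load = 84.1 × 10⁶ BTU = 84,100,000 BTU
Gas: input = 84,100,000 / 0.94 = 89,468,085 BTU = 894.7 therm → 894.7 × $2.41 = $2,156.18
Heat pump: 84,100,000 BTU / 3412 = 24,650 kWh heat; / 2.9 = 8,499 kWh in → × $0.314 = $2,668.82
Difference = |$2,156.18 − $2,668.82| = $512.64

$512.64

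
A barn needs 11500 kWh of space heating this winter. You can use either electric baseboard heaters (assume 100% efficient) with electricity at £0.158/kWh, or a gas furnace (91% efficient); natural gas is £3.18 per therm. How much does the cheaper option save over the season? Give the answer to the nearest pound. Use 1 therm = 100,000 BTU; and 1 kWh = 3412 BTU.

£446

Heat load = 11500 kWh × 3412 = 39,238,000 BTU
Gas: input = 39,238,000 / 0.91 = 43,118,681 BTU = 431.2 therm → 431.2 × £3.18 = £1,371.17
Electric: 39,238,000 BTU / 3412 = 11,500 kWh → × £0.158 = £1,817.00
Difference = |£1,371.17 − £1,817.00| = £445.83 ≈ £446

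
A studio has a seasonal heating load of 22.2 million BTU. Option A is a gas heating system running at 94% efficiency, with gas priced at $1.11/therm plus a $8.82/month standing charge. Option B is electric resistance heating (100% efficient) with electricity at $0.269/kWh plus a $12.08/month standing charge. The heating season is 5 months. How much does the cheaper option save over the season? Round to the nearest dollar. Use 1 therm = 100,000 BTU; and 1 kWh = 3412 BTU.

Heat load = 22.2 × 10⁶ BTU = 22,200,000 BTU
Gas: input = 22,200,000 / 0.94 = 23,617,021 BTU = 236.2 therm → 236.2 × $1.11 = $262.15; + 5 × $8.82 standing = $306.25
Electric: 22,200,000 BTU / 3412 = 6,506 kWh → × $0.269 = $1,750.23; + 5 × $12.08 standing = $1,810.63
Difference = |$306.25 − $1,810.63| = $1,504.39 ≈ $1504

$1504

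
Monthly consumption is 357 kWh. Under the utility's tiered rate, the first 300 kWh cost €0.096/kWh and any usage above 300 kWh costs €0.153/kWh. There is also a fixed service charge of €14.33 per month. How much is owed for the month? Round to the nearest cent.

First 300 kWh × €0.096 = €28.80
Remaining 57 kWh × €0.153 = €8.72
Energy charge = €37.52; + service €14.33 = €51.85

€51.85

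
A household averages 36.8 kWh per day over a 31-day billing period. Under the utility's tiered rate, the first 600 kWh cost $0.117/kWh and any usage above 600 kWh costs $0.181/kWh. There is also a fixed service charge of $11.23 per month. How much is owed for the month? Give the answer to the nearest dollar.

$179

Usage = 36.8 kWh/day × 31 days = 1140.8 kWh
First 600 kWh × $0.117 = $70.20
Remaining 540.8 kWh × $0.181 = $97.88
Energy charge = $168.08; + service $11.23 = $179.31 ≈ $179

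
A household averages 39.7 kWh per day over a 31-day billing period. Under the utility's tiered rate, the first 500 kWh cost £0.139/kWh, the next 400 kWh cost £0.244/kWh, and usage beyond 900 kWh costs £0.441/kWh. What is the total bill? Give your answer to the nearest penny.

£312.94

Usage = 39.7 kWh/day × 31 days = 1230.7 kWh
First 500 kWh × £0.139 = £69.50
Next 400 kWh × £0.244 = £97.60
Remaining 330.7 kWh × £0.441 = £145.84
Total = £312.94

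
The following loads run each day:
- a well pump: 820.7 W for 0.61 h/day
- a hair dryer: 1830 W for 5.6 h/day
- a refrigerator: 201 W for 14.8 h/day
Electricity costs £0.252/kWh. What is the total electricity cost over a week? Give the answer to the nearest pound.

£24

well pump: 820.7 W × 0.61 h × 7 d = 3,504 Wh = 3.504 kWh
hair dryer: 1830 W × 5.6 h × 7 d = 71,736 Wh = 71.74 kWh
refrigerator: 201 W × 14.8 h × 7 d = 20,824 Wh = 20.82 kWh
Total energy = 3.504 + 71.74 + 20.82 = 96.06 kWh
Cost = 96.06 kWh × £0.252 = £24.21 ≈ £24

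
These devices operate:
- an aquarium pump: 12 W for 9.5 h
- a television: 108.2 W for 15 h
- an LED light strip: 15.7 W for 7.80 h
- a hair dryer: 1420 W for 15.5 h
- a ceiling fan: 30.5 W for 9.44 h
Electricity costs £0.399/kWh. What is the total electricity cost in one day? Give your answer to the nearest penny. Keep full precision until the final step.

£9.64

aquarium pump: 12 W × 9.5 h = 114 Wh = 0.114 kWh
television: 108.2 W × 15 h = 1,623 Wh = 1.623 kWh
LED light strip: 15.7 W × 7.80 h = 122 Wh = 0.1225 kWh
hair dryer: 1420 W × 15.5 h = 22,010 Wh = 22.01 kWh
ceiling fan: 30.5 W × 9.44 h = 288 Wh = 0.2879 kWh
Total energy = 0.114 + 1.623 + 0.1225 + 22.01 + 0.2879 = 24.16 kWh
Cost = 24.16 kWh × £0.399 = £9.64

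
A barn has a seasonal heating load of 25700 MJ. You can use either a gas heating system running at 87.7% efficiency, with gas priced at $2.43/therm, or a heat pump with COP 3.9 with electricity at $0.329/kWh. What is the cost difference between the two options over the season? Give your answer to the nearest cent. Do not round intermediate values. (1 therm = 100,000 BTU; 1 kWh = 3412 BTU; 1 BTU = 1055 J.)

Heat load = 25700 MJ = 25,700,000,000 J / 1055 = 24,360,190 BTU
Gas: input = 24,360,190 / 0.877 = 27,776,727 BTU = 277.8 therm → 277.8 × $2.43 = $674.97
Heat pump: 24,360,190 BTU / 3412 = 7,140 kWh heat; / 3.9 = 1,831 kWh in → × $0.329 = $602.29
Difference = |$674.97 − $602.29| = $72.69

$72.69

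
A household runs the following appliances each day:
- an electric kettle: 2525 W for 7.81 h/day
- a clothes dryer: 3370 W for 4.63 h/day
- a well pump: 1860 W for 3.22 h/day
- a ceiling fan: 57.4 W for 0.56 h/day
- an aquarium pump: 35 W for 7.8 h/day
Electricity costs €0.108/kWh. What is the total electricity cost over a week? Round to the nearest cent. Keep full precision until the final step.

electric kettle: 2525 W × 7.81 h × 7 d = 138,042 Wh = 138 kWh
clothes dryer: 3370 W × 4.63 h × 7 d = 109,222 Wh = 109.2 kWh
well pump: 1860 W × 3.22 h × 7 d = 41,924 Wh = 41.92 kWh
ceiling fan: 57.4 W × 0.56 h × 7 d = 225 Wh = 0.225 kWh
aquarium pump: 35 W × 7.8 h × 7 d = 1,911 Wh = 1.911 kWh
Total energy = 138 + 109.2 + 41.92 + 0.225 + 1.911 = 291.3 kWh
Cost = 291.3 kWh × €0.108 = €31.46

€31.46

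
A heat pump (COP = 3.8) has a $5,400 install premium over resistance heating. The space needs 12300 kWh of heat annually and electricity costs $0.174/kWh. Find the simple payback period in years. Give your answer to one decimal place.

3.4 years

Resistance: 12300 kWh × $0.174 = $2,140.20/yr
Heat pump: 12300 / 3.8 = 3237 kWh in → × $0.174 = $563.21/yr
Annual savings = $1,576.99
Payback = $5,400 / $1,576.99 = 3.42 years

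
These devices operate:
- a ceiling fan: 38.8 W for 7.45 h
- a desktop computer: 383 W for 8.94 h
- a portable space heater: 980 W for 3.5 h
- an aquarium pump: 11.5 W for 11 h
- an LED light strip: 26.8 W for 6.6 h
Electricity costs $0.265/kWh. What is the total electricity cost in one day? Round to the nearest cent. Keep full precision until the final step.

$1.97

ceiling fan: 38.8 W × 7.45 h = 289 Wh = 0.2891 kWh
desktop computer: 383 W × 8.94 h = 3,424 Wh = 3.424 kWh
portable space heater: 980 W × 3.5 h = 3,430 Wh = 3.43 kWh
aquarium pump: 11.5 W × 11 h = 126 Wh = 0.1265 kWh
LED light strip: 26.8 W × 6.6 h = 177 Wh = 0.1769 kWh
Total energy = 0.2891 + 3.424 + 3.43 + 0.1265 + 0.1769 = 7.446 kWh
Cost = 7.446 kWh × $0.265 = $1.97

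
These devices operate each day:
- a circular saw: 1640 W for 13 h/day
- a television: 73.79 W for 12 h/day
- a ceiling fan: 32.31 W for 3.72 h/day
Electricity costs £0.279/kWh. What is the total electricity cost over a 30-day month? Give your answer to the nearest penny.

£186.87

circular saw: 1640 W × 13 h × 30 d = 639,600 Wh = 639.6 kWh
television: 73.79 W × 12 h × 30 d = 26,564 Wh = 26.56 kWh
ceiling fan: 32.31 W × 3.72 h × 30 d = 3,606 Wh = 3.606 kWh
Total energy = 639.6 + 26.56 + 3.606 = 669.8 kWh
Cost = 669.8 kWh × £0.279 = £186.87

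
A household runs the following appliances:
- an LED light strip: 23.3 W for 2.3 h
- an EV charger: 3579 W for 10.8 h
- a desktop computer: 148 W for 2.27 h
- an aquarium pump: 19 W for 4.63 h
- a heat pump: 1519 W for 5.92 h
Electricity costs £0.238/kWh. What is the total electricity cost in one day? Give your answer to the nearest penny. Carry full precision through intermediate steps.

LED light strip: 23.3 W × 2.3 h = 54 Wh = 0.05359 kWh
EV charger: 3579 W × 10.8 h = 38,653 Wh = 38.65 kWh
desktop computer: 148 W × 2.27 h = 336 Wh = 0.336 kWh
aquarium pump: 19 W × 4.63 h = 88 Wh = 0.08797 kWh
heat pump: 1519 W × 5.92 h = 8,992 Wh = 8.992 kWh
Total energy = 0.05359 + 38.65 + 0.336 + 0.08797 + 8.992 = 48.12 kWh
Cost = 48.12 kWh × £0.238 = £11.45

£11.45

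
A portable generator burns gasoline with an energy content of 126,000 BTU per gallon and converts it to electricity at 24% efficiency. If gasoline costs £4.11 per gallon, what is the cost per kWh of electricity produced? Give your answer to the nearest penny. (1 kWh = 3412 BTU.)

Electrical output per gallon = 126,000 BTU × 0.24 / 3412 BTU/kWh = 8.863 kWh
Cost per kWh = £4.11 / 8.863 kWh = £0.464

£0.46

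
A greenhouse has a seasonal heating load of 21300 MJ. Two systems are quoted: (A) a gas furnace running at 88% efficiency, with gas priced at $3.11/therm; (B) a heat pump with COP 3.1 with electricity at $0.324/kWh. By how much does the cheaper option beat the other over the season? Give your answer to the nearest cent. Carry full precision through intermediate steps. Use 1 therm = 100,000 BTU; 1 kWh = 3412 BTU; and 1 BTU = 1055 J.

$95.07

Heat load = 21300 MJ = 21,300,000,000 J / 1055 = 20,189,573 BTU
Gas: input = 20,189,573 / 0.880 = 22,942,697 BTU = 229.4 therm → 229.4 × $3.11 = $713.52
Heat pump: 20,189,573 BTU / 3412 = 5,917 kWh heat; / 3.1 = 1,909 kWh in → × $0.324 = $618.45
Difference = |$713.52 − $618.45| = $95.07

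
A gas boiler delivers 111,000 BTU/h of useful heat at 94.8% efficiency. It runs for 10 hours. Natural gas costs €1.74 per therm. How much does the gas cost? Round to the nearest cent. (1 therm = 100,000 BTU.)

Heat delivered = 111,000 BTU/h × 10 h = 1,110,000 BTU
Gas input = 1,110,000 / 0.948 = 1,170,886 BTU
= 1,170,886 / 100,000 = 11.71 therm
Cost = 11.71 × €1.74/therm = €20.37

€20.37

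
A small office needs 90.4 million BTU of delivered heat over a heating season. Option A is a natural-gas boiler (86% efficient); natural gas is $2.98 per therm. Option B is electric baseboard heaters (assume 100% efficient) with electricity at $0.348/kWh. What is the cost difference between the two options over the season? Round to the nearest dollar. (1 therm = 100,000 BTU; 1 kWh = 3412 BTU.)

$6088

Heat load = 90.4 × 10⁶ BTU = 90,400,000 BTU
Gas: input = 90,400,000 / 0.860 = 105,116,279 BTU = 1,051 therm → 1,051 × $2.98 = $3,132.47
Electric: 90,400,000 BTU / 3412 = 26,490 kWh → × $0.348 = $9,220.16
Difference = |$3,132.47 − $9,220.16| = $6,087.70 ≈ $6088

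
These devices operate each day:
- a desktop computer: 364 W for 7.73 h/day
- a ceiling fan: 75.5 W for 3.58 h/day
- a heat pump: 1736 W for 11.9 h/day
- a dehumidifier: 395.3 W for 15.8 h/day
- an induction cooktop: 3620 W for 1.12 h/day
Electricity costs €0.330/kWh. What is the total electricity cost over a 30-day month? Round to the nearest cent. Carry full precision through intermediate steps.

€337.02

desktop computer: 364 W × 7.73 h × 30 d = 84,412 Wh = 84.41 kWh
ceiling fan: 75.5 W × 3.58 h × 30 d = 8,109 Wh = 8.109 kWh
heat pump: 1736 W × 11.9 h × 30 d = 619,752 Wh = 619.8 kWh
dehumidifier: 395.3 W × 15.8 h × 30 d = 187,372 Wh = 187.4 kWh
induction cooktop: 3620 W × 1.12 h × 30 d = 121,632 Wh = 121.6 kWh
Total energy = 84.41 + 8.109 + 619.8 + 187.4 + 121.6 = 1,021 kWh
Cost = 1,021 kWh × €0.330 = €337.02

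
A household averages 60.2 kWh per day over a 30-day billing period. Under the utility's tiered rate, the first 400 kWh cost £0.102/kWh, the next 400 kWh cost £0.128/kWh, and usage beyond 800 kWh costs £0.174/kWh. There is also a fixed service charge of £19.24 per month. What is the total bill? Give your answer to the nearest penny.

£286.28

Usage = 60.2 kWh/day × 30 days = 1806 kWh
First 400 kWh × £0.102 = £40.80
Next 400 kWh × £0.128 = £51.20
Remaining 1006 kWh × £0.174 = £175.04
Energy charge = £267.04; + service £19.24 = £286.28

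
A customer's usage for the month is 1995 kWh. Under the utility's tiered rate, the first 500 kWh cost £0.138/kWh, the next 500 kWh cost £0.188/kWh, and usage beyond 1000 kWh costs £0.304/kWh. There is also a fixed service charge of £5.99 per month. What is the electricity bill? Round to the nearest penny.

£471.47

First 500 kWh × £0.138 = £69.00
Next 500 kWh × £0.188 = £94.00
Remaining 995 kWh × £0.304 = £302.48
Energy charge = £465.48; + service £5.99 = £471.47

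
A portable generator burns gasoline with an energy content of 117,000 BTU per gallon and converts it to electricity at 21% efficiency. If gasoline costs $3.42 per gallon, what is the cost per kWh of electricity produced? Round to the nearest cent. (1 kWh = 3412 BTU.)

Electrical output per gallon = 117,000 BTU × 0.21 / 3412 BTU/kWh = 7.201 kWh
Cost per kWh = $3.42 / 7.201 kWh = $0.475

$0.47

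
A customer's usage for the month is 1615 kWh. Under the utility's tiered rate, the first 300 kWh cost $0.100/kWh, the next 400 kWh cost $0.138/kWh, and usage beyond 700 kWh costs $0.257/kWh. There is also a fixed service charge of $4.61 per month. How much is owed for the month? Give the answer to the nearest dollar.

$325

First 300 kWh × $0.100 = $30.00
Next 400 kWh × $0.138 = $55.20
Remaining 915 kWh × $0.257 = $235.16
Energy charge = $320.36; + service $4.61 = $324.97 ≈ $325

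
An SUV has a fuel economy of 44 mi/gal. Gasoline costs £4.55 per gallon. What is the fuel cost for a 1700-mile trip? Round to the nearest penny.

Fuel = 1700 mi / 44 mpg = 38.64 gal
Cost = 38.64 gal × £4.55/gal = £175.80

£175.80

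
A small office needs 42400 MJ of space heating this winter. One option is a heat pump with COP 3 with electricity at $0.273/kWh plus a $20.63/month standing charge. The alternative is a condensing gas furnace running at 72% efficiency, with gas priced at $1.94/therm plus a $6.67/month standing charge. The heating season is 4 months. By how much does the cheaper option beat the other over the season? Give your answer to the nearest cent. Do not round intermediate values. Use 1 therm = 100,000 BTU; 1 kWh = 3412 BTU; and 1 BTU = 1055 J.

Heat load = 42400 MJ = 42,400,000,000 J / 1055 = 40,189,573 BTU
Gas: input = 40,189,573 / 0.72 = 55,818,852 BTU = 558.2 therm → 558.2 × $1.94 = $1,082.89; + 4 × $6.67 standing = $1,109.57
Heat pump: 40,189,573 BTU / 3412 = 11,780 kWh heat; / 3 = 3,926 kWh in → × $0.273 = $1,071.88; + 4 × $20.63 standing = $1,154.40
Difference = |$1,109.57 − $1,154.40| = $44.83

$44.83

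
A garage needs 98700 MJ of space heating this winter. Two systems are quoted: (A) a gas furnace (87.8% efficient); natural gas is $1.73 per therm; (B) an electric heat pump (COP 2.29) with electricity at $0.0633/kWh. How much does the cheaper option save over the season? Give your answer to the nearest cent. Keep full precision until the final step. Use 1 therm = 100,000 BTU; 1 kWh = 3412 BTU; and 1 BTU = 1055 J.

Heat load = 98700 MJ = 98,700,000,000 J / 1055 = 93,554,502 BTU
Gas: input = 93,554,502 / 0.878 = 106,554,103 BTU = 1,066 therm → 1,066 × $1.73 = $1,843.39
Heat pump: 93,554,502 BTU / 3412 = 27,420 kWh heat; / 2.29 = 11,970 kWh in → × $0.0633 = $757.92
Difference = |$1,843.39 − $757.92| = $1,085.47

$1085.47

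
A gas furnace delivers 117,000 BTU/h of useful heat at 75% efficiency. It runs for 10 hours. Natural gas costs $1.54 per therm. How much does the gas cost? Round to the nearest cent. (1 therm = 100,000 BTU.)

Heat delivered = 117,000 BTU/h × 10 h = 1,170,000 BTU
Gas input = 1,170,000 / 0.75 = 1,560,000 BTU
= 1,560,000 / 100,000 = 15.6 therm
Cost = 15.6 × $1.54/therm = $24.02

$24.02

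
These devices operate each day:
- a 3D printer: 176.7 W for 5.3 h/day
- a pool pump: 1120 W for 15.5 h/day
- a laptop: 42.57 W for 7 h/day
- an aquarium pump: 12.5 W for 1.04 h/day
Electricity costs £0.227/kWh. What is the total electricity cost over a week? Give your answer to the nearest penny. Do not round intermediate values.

3D printer: 176.7 W × 5.3 h × 7 d = 6,556 Wh = 6.556 kWh
pool pump: 1120 W × 15.5 h × 7 d = 121,520 Wh = 121.5 kWh
laptop: 42.57 W × 7 h × 7 d = 2,086 Wh = 2.086 kWh
aquarium pump: 12.5 W × 1.04 h × 7 d = 91 Wh = 0.091 kWh
Total energy = 6.556 + 121.5 + 2.086 + 0.091 = 130.3 kWh
Cost = 130.3 kWh × £0.227 = £29.57

£29.57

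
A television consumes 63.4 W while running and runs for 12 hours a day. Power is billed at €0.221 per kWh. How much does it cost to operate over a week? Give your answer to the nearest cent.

Energy = 63.4 W × 12 h/day × 7 days = 5,326 Wh = 5.326 kWh
Cost = 5.326 kWh × €0.221/kWh = €1.18

€1.18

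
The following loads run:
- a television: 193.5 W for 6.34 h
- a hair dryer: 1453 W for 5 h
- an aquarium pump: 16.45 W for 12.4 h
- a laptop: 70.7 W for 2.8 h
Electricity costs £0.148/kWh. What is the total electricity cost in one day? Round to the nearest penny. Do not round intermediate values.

£1.32

television: 193.5 W × 6.34 h = 1,227 Wh = 1.227 kWh
hair dryer: 1453 W × 5 h = 7,265 Wh = 7.265 kWh
aquarium pump: 16.45 W × 12.4 h = 204 Wh = 0.204 kWh
laptop: 70.7 W × 2.8 h = 198 Wh = 0.198 kWh
Total energy = 1.227 + 7.265 + 0.204 + 0.198 = 8.894 kWh
Cost = 8.894 kWh × £0.148 = £1.32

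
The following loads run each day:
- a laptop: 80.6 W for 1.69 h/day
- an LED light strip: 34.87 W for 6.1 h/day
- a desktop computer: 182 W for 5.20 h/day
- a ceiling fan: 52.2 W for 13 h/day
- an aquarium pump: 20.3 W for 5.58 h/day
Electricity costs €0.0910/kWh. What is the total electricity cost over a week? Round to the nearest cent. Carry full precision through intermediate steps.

€1.33

laptop: 80.6 W × 1.69 h × 7 d = 953 Wh = 0.9535 kWh
LED light strip: 34.87 W × 6.1 h × 7 d = 1,489 Wh = 1.489 kWh
desktop computer: 182 W × 5.20 h × 7 d = 6,625 Wh = 6.625 kWh
ceiling fan: 52.2 W × 13 h × 7 d = 4,750 Wh = 4.75 kWh
aquarium pump: 20.3 W × 5.58 h × 7 d = 793 Wh = 0.7929 kWh
Total energy = 0.9535 + 1.489 + 6.625 + 4.75 + 0.7929 = 14.61 kWh
Cost = 14.61 kWh × €0.0910 = €1.33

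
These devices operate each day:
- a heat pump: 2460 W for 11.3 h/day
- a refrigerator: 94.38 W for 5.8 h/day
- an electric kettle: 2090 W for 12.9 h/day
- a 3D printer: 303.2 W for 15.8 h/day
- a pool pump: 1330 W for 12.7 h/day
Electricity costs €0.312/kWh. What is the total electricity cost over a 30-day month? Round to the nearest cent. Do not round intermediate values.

€720.61

heat pump: 2460 W × 11.3 h × 30 d = 833,940 Wh = 833.9 kWh
refrigerator: 94.38 W × 5.8 h × 30 d = 16,422 Wh = 16.42 kWh
electric kettle: 2090 W × 12.9 h × 30 d = 808,830 Wh = 808.8 kWh
3D printer: 303.2 W × 15.8 h × 30 d = 143,717 Wh = 143.7 kWh
pool pump: 1330 W × 12.7 h × 30 d = 506,730 Wh = 506.7 kWh
Total energy = 833.9 + 16.42 + 808.8 + 143.7 + 506.7 = 2,310 kWh
Cost = 2,310 kWh × €0.312 = €720.61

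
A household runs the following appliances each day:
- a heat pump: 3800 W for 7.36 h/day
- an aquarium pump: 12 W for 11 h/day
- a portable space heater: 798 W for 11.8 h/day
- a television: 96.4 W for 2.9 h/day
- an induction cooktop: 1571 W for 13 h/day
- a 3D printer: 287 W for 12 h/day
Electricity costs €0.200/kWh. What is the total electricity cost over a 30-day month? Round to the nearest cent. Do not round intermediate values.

heat pump: 3800 W × 7.36 h × 30 d = 839,040 Wh = 839 kWh
aquarium pump: 12 W × 11 h × 30 d = 3,960 Wh = 3.96 kWh
portable space heater: 798 W × 11.8 h × 30 d = 282,492 Wh = 282.5 kWh
television: 96.4 W × 2.9 h × 30 d = 8,387 Wh = 8.387 kWh
induction cooktop: 1571 W × 13 h × 30 d = 612,690 Wh = 612.7 kWh
3D printer: 287 W × 12 h × 30 d = 103,320 Wh = 103.3 kWh
Total energy = 839 + 3.96 + 282.5 + 8.387 + 612.7 + 103.3 = 1,850 kWh
Cost = 1,850 kWh × €0.200 = €369.98

€369.98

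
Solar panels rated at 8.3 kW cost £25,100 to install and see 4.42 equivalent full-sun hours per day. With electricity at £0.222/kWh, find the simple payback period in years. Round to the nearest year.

Daily generation = 8.3 kW × 4.42 h = 36.69 kWh
Annual generation = 36.69 × 365 = 13390 kWh
Annual savings = 13390 × £0.222 = £2,972.67
Payback = £25,100 / £2,972.67 = 8.44 years

8 years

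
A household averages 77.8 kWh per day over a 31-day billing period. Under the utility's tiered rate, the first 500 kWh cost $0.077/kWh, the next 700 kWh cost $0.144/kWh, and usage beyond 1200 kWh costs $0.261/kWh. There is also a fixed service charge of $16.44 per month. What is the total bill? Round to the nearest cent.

$472.02

Usage = 77.8 kWh/day × 31 days = 2411.8 kWh
First 500 kWh × $0.077 = $38.50
Next 700 kWh × $0.144 = $100.80
Remaining 1211.8 kWh × $0.261 = $316.28
Energy charge = $455.58; + service $16.44 = $472.02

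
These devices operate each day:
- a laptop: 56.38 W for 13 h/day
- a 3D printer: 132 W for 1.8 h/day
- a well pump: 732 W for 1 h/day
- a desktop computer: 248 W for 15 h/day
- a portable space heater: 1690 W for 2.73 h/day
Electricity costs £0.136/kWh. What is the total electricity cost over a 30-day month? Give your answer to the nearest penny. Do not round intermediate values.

£40.95

laptop: 56.38 W × 13 h × 30 d = 21,988 Wh = 21.99 kWh
3D printer: 132 W × 1.8 h × 30 d = 7,128 Wh = 7.128 kWh
well pump: 732 W × 1 h × 30 d = 21,960 Wh = 21.96 kWh
desktop computer: 248 W × 15 h × 30 d = 111,600 Wh = 111.6 kWh
portable space heater: 1690 W × 2.73 h × 30 d = 138,411 Wh = 138.4 kWh
Total energy = 21.99 + 7.128 + 21.96 + 111.6 + 138.4 = 301.1 kWh
Cost = 301.1 kWh × £0.136 = £40.95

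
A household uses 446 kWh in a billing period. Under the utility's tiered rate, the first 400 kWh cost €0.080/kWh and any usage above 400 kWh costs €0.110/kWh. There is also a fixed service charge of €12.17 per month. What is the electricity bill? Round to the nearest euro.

€49

First 400 kWh × €0.080 = €32.00
Remaining 46 kWh × €0.110 = €5.06
Energy charge = €37.06; + service €12.17 = €49.23 ≈ €49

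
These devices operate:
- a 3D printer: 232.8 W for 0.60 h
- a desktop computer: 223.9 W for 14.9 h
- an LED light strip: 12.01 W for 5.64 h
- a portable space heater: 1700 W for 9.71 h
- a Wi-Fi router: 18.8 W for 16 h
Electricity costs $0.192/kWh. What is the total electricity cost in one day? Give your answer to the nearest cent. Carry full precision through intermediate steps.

3D printer: 232.8 W × 0.60 h = 140 Wh = 0.1397 kWh
desktop computer: 223.9 W × 14.9 h = 3,336 Wh = 3.336 kWh
LED light strip: 12.01 W × 5.64 h = 68 Wh = 0.06774 kWh
portable space heater: 1700 W × 9.71 h = 16,507 Wh = 16.51 kWh
Wi-Fi router: 18.8 W × 16 h = 301 Wh = 0.3008 kWh
Total energy = 0.1397 + 3.336 + 0.06774 + 16.51 + 0.3008 = 20.35 kWh
Cost = 20.35 kWh × $0.192 = $3.91

$3.91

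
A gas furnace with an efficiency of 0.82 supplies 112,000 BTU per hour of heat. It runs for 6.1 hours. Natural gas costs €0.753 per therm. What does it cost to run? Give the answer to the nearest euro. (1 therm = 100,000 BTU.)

€6

Heat delivered = 112,000 BTU/h × 6.1 h = 683,200 BTU
Gas input = 683,200 / 0.82 = 833,171 BTU
= 833,171 / 100,000 = 8.332 therm
Cost = 8.332 × €0.753/therm = €6.27 ≈ €6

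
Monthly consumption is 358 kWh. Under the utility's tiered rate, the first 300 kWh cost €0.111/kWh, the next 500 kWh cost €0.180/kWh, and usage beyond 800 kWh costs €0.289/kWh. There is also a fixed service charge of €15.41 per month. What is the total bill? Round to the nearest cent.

First 300 kWh × €0.111 = €33.30
Next 58 kWh × €0.180 = €10.44
Remaining tier: 0 kWh (not reached)
Energy charge = €43.74; + service €15.41 = €59.15

€59.15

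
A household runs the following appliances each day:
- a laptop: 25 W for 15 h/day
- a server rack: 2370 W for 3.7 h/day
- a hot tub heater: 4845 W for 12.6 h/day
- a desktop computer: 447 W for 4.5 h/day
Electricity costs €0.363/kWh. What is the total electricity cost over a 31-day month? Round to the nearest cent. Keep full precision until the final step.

laptop: 25 W × 15 h × 31 d = 11,625 Wh = 11.62 kWh
server rack: 2370 W × 3.7 h × 31 d = 271,839 Wh = 271.8 kWh
hot tub heater: 4845 W × 12.6 h × 31 d = 1,892,457 Wh = 1,892 kWh
desktop computer: 447 W × 4.5 h × 31 d = 62,356 Wh = 62.36 kWh
Total energy = 11.62 + 271.8 + 1,892 + 62.36 = 2,238 kWh
Cost = 2,238 kWh × €0.363 = €812.49

€812.49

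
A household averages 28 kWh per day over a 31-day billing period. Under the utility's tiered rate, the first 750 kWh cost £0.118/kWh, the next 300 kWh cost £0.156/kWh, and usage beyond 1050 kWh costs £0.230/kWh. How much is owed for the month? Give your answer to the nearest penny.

£106.91

Usage = 28 kWh/day × 31 days = 868 kWh
First 750 kWh × £0.118 = £88.50
Next 118 kWh × £0.156 = £18.41
Remaining tier: 0 kWh (not reached)
Total = £106.91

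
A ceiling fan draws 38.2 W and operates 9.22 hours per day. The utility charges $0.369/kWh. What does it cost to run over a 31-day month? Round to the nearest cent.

$4.03

Energy = 38.2 W × 9.22 h/day × 31 days = 10,918 Wh = 10.92 kWh
Cost = 10.92 kWh × $0.369/kWh = $4.03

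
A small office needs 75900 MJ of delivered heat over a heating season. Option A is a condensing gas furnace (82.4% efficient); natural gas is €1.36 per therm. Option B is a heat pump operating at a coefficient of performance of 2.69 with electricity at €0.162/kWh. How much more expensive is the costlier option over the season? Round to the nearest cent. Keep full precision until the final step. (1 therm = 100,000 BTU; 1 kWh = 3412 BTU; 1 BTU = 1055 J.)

Heat load = 75900 MJ = 75,900,000,000 J / 1055 = 71,943,128 BTU
Gas: input = 71,943,128 / 0.824 = 87,309,621 BTU = 873.1 therm → 873.1 × €1.36 = €1,187.41
Heat pump: 71,943,128 BTU / 3412 = 21,090 kWh heat; / 2.69 = 7,838 kWh in → × €0.162 = €1,269.82
Difference = |€1,187.41 − €1,269.82| = €82.41

€82.41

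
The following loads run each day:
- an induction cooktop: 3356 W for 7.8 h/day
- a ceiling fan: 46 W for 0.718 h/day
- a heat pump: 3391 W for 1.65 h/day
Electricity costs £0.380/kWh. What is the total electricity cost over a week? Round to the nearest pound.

£85

induction cooktop: 3356 W × 7.8 h × 7 d = 183,238 Wh = 183.2 kWh
ceiling fan: 46 W × 0.718 h × 7 d = 231 Wh = 0.2312 kWh
heat pump: 3391 W × 1.65 h × 7 d = 39,166 Wh = 39.17 kWh
Total energy = 183.2 + 0.2312 + 39.17 = 222.6 kWh
Cost = 222.6 kWh × £0.380 = £84.60 ≈ £85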